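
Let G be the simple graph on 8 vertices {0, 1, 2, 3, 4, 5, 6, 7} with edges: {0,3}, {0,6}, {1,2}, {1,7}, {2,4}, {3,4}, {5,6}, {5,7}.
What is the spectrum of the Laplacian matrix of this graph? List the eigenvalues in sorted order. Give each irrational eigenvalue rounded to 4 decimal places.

[0, 0.5858, 0.5858, 2, 2, 3.4142, 3.4142, 4]

Each diagonal entry of L is the vertex degree and each off-diagonal entry is -1 where an edge is present, 0 otherwise; in the order [0, 1, 2, 3, 4, 5, 6, 7] the diagonal is [2, 2, 2, 2, 2, 2, 2, 2]. Diagonalising L (or applying a numerical eigensolver to the 8x8 matrix) gives the spectrum above. By the matrix-tree theorem the graph has (1/8) * product of the nonzero eigenvalues = 8 spanning trees.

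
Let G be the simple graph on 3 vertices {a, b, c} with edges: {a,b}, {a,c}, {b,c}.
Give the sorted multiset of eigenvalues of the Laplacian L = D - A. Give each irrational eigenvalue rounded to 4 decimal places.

[0, 3, 3]

With the vertex order [a, b, c], the degrees are [2, 2, 2], giving D = diag(2, 2, 2) and L = D - A. L is symmetric positive semidefinite, so every eigenvalue is real and nonnegative. The single zero eigenvalue shows the graph is connected. The eigenvalues sum to 6, which equals trace(L) = 2|E|.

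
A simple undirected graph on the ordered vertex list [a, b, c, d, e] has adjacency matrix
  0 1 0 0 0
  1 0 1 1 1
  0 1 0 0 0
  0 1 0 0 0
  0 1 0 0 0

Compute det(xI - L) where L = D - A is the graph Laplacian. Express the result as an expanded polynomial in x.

x^5 - 8x^4 + 18x^3 - 16x^2 + 5x

Each diagonal entry of L is the vertex degree and each off-diagonal entry is -1 where an edge is present, 0 otherwise; in the order [a, b, c, d, e] the diagonal is [1, 4, 1, 1, 1]. The eigenvalues of L are [0, 1, 1, 1, 5]; the characteristic polynomial is the product of (x - lambda_i), which multiplies out to x^5 - 8x^4 + 18x^3 - 16x^2 + 5x. Since p(0) = det(-L) = 0, x divides p(x). By the matrix-tree theorem the graph has (1/5) * product of the nonzero eigenvalues = 1 spanning tree.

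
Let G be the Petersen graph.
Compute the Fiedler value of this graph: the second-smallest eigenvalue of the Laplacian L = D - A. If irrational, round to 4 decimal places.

2

The graph has 10 vertices and degree multiset [3, 3, 3, 3, 3, 3, 3, 3, 3, 3]; D is the diagonal matrix of degrees and L = D - A. The sorted Laplacian eigenvalues are [0, 2, 2, 2, 2, 2, 5, 5, 5, 5]; the algebraic connectivity is the second entry, 2.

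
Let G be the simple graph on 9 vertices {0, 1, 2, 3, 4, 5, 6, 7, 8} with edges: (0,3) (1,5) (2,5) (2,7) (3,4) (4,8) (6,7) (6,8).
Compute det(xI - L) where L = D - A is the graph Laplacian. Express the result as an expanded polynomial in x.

With the vertex order [0, 1, 2, 3, 4, 5, 6, 7, 8], the degrees are [1, 1, 2, 2, 2, 2, 2, 2, 2], giving D = diag(1, 1, 2, 2, 2, 2, 2, 2, 2) and L = D - A. L has integer entries, so p(x) = det(xI - L) has integer coefficients. Expanding the determinant yields x^9 - 16x^8 + 105x^7 - 364x^6 + 715x^5 - 792x^4 + 462x^3 - 120x^2 + 9x. The constant term is 0 because L is singular (the all-ones vector lies in its kernel). By the matrix-tree theorem the graph has (1/9) * product of the nonzero eigenvalues = 1 spanning tree. There is one zero in the spectrum, matching the 1 component.

x^9 - 16x^8 + 105x^7 - 364x^6 + 715x^5 - 792x^4 + 462x^3 - 120x^2 + 9x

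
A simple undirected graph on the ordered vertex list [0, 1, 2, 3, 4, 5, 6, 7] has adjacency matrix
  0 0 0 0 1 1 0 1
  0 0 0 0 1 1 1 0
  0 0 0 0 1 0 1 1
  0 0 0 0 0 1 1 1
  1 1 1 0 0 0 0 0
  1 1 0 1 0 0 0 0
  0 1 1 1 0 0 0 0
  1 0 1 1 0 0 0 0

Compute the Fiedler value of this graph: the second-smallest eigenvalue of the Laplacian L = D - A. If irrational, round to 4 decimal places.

Reading degrees in the order [0, 1, 2, 3, 4, 5, 6, 7] gives [3, 3, 3, 3, 3, 3, 3, 3]; set D = diag(3, 3, 3, 3, 3, 3, 3, 3) and form L = D - A. Computing the eigenvalues of L and sorting gives [0, 2, 2, 2, 4, 4, 4, 6]. The Fiedler value lambda_2 = 2 is strictly positive, so the graph is connected.

2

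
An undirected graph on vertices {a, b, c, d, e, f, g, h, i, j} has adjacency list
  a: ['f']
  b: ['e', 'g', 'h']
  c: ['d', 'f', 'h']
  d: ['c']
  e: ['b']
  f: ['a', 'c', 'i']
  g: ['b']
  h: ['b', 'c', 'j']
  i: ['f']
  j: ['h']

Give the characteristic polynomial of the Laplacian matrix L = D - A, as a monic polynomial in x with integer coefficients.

x^10 - 18x^9 + 132x^8 - 512x^7 + 1146x^6 - 1524x^5 + 1200x^4 - 536x^3 + 121x^2 - 10x

Reading degrees in the order [a, b, c, d, e, f, g, h, i, j] gives [1, 3, 3, 1, 1, 3, 1, 3, 1, 1]; set D = diag(1, 3, 3, 1, 1, 3, 1, 3, 1, 1) and form L = D - A. L has integer entries, so p(x) = det(xI - L) has integer coefficients. Expanding the determinant yields x^10 - 18x^9 + 132x^8 - 512x^7 + 1146x^6 - 1524x^5 + 1200x^4 - 536x^3 + 121x^2 - 10x. Since p(0) = det(-L) = 0, x divides p(x). The largest eigenvalue, 4.9474, is at most the vertex count 10. The eigenvalues sum to 18, which equals trace(L) = 2|E|.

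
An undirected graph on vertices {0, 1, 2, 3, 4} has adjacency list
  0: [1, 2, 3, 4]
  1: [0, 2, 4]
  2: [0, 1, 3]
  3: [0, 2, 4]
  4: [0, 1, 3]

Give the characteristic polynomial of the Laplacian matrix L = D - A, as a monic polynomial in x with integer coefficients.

With the vertex order [0, 1, 2, 3, 4], the degrees are [4, 3, 3, 3, 3], giving D = diag(4, 3, 3, 3, 3) and L = D - A. The eigenvalues of L are [0, 3, 3, 5, 5]; the characteristic polynomial is the product of (x - lambda_i), which multiplies out to x^5 - 16x^4 + 94x^3 - 240x^2 + 225x. The constant term is 0 because L is singular (the all-ones vector lies in its kernel).

x^5 - 16x^4 + 94x^3 - 240x^2 + 225x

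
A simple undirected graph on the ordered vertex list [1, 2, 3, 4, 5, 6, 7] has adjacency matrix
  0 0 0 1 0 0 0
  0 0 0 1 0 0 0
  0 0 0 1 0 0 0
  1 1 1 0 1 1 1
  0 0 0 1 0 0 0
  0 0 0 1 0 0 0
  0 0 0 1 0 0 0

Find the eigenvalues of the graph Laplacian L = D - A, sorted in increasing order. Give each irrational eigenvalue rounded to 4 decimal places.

[0, 1, 1, 1, 1, 1, 7]

With the vertex order [1, 2, 3, 4, 5, 6, 7], the degrees are [1, 1, 1, 6, 1, 1, 1], giving D = diag(1, 1, 1, 6, 1, 1, 1) and L = D - A. The multiplicity of 0 as a Laplacian eigenvalue equals the number of connected components. The single zero eigenvalue shows the graph is connected. The eigenvalues sum to 12, which equals trace(L) = 2|E|.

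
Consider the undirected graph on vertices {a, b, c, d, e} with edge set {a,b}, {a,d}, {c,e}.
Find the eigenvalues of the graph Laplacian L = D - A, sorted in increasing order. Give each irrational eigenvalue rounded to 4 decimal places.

With the vertex order [a, b, c, d, e], the degrees are [2, 1, 1, 1, 1], giving D = diag(2, 1, 1, 1, 1) and L = D - A. The multiplicity of 0 as a Laplacian eigenvalue equals the number of connected components. The 2 zero eigenvalues correspond to the 2 connected components. There are 2 zeros in the spectrum, matching the 2 components. The largest eigenvalue, 3, is at most the vertex count 5.

[0, 0, 1, 2, 3]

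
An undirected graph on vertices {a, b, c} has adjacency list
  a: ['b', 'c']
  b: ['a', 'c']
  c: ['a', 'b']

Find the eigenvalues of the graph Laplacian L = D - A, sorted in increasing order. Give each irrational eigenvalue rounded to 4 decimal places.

Each diagonal entry of L is the vertex degree and each off-diagonal entry is -1 where an edge is present, 0 otherwise; in the order [a, b, c] the diagonal is [2, 2, 2]. L is symmetric positive semidefinite, so every eigenvalue is real and nonnegative. The largest eigenvalue, 3, is at most the vertex count 3.

[0, 3, 3]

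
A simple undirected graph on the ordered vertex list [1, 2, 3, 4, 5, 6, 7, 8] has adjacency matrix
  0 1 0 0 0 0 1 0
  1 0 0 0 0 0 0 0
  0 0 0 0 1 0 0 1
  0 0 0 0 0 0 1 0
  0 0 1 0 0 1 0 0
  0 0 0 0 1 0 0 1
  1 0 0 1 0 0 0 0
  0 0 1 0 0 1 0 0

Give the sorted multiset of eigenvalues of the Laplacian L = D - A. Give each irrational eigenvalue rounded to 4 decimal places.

[0, 0, 0.5858, 2, 2, 2, 3.4142, 4]

Reading degrees in the order [1, 2, 3, 4, 5, 6, 7, 8] gives [2, 1, 2, 1, 2, 2, 2, 2]; set D = diag(2, 1, 2, 1, 2, 2, 2, 2) and form L = D - A. L is symmetric positive semidefinite, so every eigenvalue is real and nonnegative. The 2 zero eigenvalues correspond to the 2 connected components. The largest eigenvalue, 4, is at most the vertex count 8.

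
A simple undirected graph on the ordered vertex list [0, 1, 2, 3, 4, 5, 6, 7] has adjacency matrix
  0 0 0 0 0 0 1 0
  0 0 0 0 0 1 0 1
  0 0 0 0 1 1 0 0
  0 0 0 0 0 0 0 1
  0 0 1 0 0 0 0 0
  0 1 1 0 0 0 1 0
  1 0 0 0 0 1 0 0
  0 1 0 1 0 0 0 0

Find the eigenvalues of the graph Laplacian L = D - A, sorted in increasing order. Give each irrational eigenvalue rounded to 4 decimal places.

With the vertex order [0, 1, 2, 3, 4, 5, 6, 7], the degrees are [1, 2, 2, 1, 1, 3, 2, 2], giving D = diag(1, 2, 2, 1, 1, 3, 2, 2) and L = D - A. Diagonalising L (or applying a numerical eigensolver to the 8x8 matrix) gives the spectrum above. The single zero eigenvalue shows the graph is connected. By the matrix-tree theorem the graph has (1/8) * product of the nonzero eigenvalues = 1 spanning tree.

[0, 0.2434, 0.3820, 1.1798, 2, 2.6180, 3.1386, 4.4383]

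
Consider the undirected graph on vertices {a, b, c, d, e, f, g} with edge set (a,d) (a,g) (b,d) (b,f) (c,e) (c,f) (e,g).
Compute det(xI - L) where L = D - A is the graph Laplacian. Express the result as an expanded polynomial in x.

x^7 - 14x^6 + 77x^5 - 210x^4 + 294x^3 - 196x^2 + 49x

With the vertex order [a, b, c, d, e, f, g], the degrees are [2, 2, 2, 2, 2, 2, 2], giving D = diag(2, 2, 2, 2, 2, 2, 2) and L = D - A. Computing det(xI - L) by cofactor expansion (or equivalently via sum-over-permutations) gives x^7 - 14x^6 + 77x^5 - 210x^4 + 294x^3 - 196x^2 + 49x. The coefficient of x^6 equals -trace(L) = -14, matching the sum of degrees. By the matrix-tree theorem the graph has (1/7) * product of the nonzero eigenvalues = 7 spanning trees.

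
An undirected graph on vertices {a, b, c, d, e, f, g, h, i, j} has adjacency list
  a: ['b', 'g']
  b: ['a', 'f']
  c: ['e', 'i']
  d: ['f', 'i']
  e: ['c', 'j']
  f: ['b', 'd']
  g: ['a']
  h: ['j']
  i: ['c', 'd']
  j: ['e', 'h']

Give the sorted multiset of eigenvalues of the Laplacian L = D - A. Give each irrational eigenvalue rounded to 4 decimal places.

With the vertex order [a, b, c, d, e, f, g, h, i, j], the degrees are [2, 2, 2, 2, 2, 2, 1, 1, 2, 2], giving D = diag(2, 2, 2, 2, 2, 2, 1, 1, 2, 2) and L = D - A. Diagonalising L (or applying a numerical eigensolver to the 10x10 matrix) gives the spectrum above. There is one zero in the spectrum, matching the 1 component.

[0, 0.0979, 0.3820, 0.8244, 1.3820, 2, 2.6180, 3.1756, 3.6180, 3.9021]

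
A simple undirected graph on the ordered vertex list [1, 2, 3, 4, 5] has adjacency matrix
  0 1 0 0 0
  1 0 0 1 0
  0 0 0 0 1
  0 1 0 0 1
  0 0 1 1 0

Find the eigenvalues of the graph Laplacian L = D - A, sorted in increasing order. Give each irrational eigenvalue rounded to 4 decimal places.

Each diagonal entry of L is the vertex degree and each off-diagonal entry is -1 where an edge is present, 0 otherwise; in the order [1, 2, 3, 4, 5] the diagonal is [1, 2, 1, 2, 2]. Since every row of L sums to 0, the all-ones vector is in the kernel and 0 is an eigenvalue. The single zero eigenvalue shows the graph is connected. The eigenvalues sum to 8, which equals trace(L) = 2|E|.

[0, 0.3820, 1.3820, 2.6180, 3.6180]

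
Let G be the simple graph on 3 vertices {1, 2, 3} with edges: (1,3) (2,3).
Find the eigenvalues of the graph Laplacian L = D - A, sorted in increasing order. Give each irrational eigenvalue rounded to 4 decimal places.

[0, 1, 3]

Each diagonal entry of L is the vertex degree and each off-diagonal entry is -1 where an edge is present, 0 otherwise; in the order [1, 2, 3] the diagonal is [1, 1, 2]. Diagonalising L (or applying a numerical eigensolver to the 3x3 matrix) gives the spectrum above. By the matrix-tree theorem the graph has (1/3) * product of the nonzero eigenvalues = 1 spanning tree. The largest eigenvalue, 3, is at most the vertex count 3.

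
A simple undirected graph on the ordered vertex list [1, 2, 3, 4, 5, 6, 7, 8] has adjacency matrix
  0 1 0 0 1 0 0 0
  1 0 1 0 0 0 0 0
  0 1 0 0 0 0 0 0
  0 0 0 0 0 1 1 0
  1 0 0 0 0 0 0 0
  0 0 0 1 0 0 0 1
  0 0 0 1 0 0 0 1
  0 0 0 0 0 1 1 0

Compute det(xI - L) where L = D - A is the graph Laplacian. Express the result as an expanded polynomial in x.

x^8 - 14x^7 + 78x^6 - 220x^5 + 328x^4 - 240x^3 + 64x^2

Reading degrees in the order [1, 2, 3, 4, 5, 6, 7, 8] gives [2, 2, 1, 2, 1, 2, 2, 2]; set D = diag(2, 2, 1, 2, 1, 2, 2, 2) and form L = D - A. Computing det(xI - L) by cofactor expansion (or equivalently via sum-over-permutations) gives x^8 - 14x^7 + 78x^6 - 220x^5 + 328x^4 - 240x^3 + 64x^2. Since p(0) = det(-L) = 0, x divides p(x).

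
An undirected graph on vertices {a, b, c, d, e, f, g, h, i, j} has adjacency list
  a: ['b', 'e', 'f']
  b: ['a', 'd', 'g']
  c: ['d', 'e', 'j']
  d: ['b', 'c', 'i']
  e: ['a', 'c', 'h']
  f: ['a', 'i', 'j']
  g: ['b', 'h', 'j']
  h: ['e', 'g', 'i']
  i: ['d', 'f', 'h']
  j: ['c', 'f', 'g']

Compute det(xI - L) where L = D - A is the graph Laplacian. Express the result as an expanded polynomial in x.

x^10 - 30x^9 + 390x^8 - 2880x^7 + 13305x^6 - 39882x^5 + 77640x^4 - 94800x^3 + 66000x^2 - 20000x

Reading degrees in the order [a, b, c, d, e, f, g, h, i, j] gives [3, 3, 3, 3, 3, 3, 3, 3, 3, 3]; set D = diag(3, 3, 3, 3, 3, 3, 3, 3, 3, 3) and form L = D - A. The eigenvalues of L are [0, 2, 2, 2, 2, 2, 5, 5, 5, 5]; the characteristic polynomial is the product of (x - lambda_i), which multiplies out to x^10 - 30x^9 + 390x^8 - 2880x^7 + 13305x^6 - 39882x^5 + 77640x^4 - 94800x^3 + 66000x^2 - 20000x. Since p(0) = det(-L) = 0, x divides p(x). There is one zero in the spectrum, matching the 1 component.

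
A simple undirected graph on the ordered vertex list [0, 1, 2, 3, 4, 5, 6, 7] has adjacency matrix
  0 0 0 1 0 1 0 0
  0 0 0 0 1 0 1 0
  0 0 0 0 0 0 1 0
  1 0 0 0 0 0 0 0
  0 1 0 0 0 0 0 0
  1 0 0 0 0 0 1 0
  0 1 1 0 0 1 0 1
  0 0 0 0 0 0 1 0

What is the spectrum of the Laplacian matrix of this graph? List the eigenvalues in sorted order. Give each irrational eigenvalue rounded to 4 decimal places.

[0, 0.2538, 0.5472, 1, 1.4689, 2.4066, 3.1504, 5.1732]

Each diagonal entry of L is the vertex degree and each off-diagonal entry is -1 where an edge is present, 0 otherwise; in the order [0, 1, 2, 3, 4, 5, 6, 7] the diagonal is [2, 2, 1, 1, 1, 2, 4, 1]. Since every row of L sums to 0, the all-ones vector is in the kernel and 0 is an eigenvalue. By the matrix-tree theorem the graph has (1/8) * product of the nonzero eigenvalues = 1 spanning tree. The largest eigenvalue, 5.1732, is at most the vertex count 8.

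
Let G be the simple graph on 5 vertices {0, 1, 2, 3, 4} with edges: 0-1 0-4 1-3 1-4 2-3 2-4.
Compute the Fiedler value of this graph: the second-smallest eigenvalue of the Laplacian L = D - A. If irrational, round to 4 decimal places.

With the vertex order [0, 1, 2, 3, 4], the degrees are [2, 3, 2, 2, 3], giving D = diag(2, 3, 2, 2, 3) and L = D - A. The sorted Laplacian eigenvalues are [0, 1.3820, 2.3820, 3.6180, 4.6180]; the algebraic connectivity is the second entry, 1.3820. The largest eigenvalue, 4.6180, is at most the vertex count 5.

1.3820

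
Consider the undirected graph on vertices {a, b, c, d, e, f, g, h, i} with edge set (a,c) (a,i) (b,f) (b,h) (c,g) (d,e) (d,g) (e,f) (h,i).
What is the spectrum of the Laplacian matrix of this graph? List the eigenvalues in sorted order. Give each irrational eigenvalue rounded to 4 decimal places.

With the vertex order [a, b, c, d, e, f, g, h, i], the degrees are [2, 2, 2, 2, 2, 2, 2, 2, 2], giving D = diag(2, 2, 2, 2, 2, 2, 2, 2, 2) and L = D - A. Diagonalising L (or applying a numerical eigensolver to the 9x9 matrix) gives the spectrum above. There is one zero in the spectrum, matching the 1 component. The eigenvalues sum to 18, which equals trace(L) = 2|E|.

[0, 0.4679, 0.4679, 1.6527, 1.6527, 3, 3, 3.8794, 3.8794]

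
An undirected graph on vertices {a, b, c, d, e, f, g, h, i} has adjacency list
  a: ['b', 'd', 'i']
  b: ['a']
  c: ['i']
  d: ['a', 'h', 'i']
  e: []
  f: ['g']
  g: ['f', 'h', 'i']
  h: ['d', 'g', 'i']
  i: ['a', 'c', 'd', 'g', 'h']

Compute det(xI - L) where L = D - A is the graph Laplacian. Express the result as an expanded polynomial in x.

Reading degrees in the order [a, b, c, d, e, f, g, h, i] gives [3, 1, 1, 3, 0, 1, 3, 3, 5]; set D = diag(3, 1, 1, 3, 0, 1, 3, 3, 5) and form L = D - A. Computing det(xI - L) by cofactor expansion (or equivalently via sum-over-permutations) gives x^9 - 20x^8 + 158x^7 - 630x^6 + 1345x^5 - 1510x^4 + 821x^3 - 168x^2. The coefficient of x^8 equals -trace(L) = -20, matching the sum of degrees. The eigenvalues sum to 20, which equals trace(L) = 2|E|.

x^9 - 20x^8 + 158x^7 - 630x^6 + 1345x^5 - 1510x^4 + 821x^3 - 168x^2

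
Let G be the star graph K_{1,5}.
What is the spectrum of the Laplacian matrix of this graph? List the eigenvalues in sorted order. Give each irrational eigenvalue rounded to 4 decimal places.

The graph has 6 vertices and degree multiset [5, 1, 1, 1, 1, 1]; D is the diagonal matrix of degrees and L = D - A. Since every row of L sums to 0, the all-ones vector is in the kernel and 0 is an eigenvalue. The largest eigenvalue, 6, is at most the vertex count 6.

[0, 1, 1, 1, 1, 6]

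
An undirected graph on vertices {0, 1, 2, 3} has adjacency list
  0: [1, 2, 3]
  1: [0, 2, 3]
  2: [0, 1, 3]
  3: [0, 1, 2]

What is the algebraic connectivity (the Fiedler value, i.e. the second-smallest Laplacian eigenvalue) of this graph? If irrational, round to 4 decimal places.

With the vertex order [0, 1, 2, 3], the degrees are [3, 3, 3, 3], giving D = diag(3, 3, 3, 3) and L = D - A. Computing the eigenvalues of L and sorting gives [0, 4, 4, 4]. The Fiedler value lambda_2 = 4 is strictly positive, so the graph is connected. By the matrix-tree theorem the graph has (1/4) * product of the nonzero eigenvalues = 16 spanning trees. The eigenvalues sum to 12, which equals trace(L) = 2|E|.

4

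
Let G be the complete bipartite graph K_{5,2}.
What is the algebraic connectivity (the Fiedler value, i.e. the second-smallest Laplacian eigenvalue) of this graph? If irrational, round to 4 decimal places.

2

The graph has 7 vertices and degree multiset [5, 5, 2, 2, 2, 2, 2]; D is the diagonal matrix of degrees and L = D - A. Computing the eigenvalues of L and sorting gives [0, 2, 2, 2, 2, 5, 7]. The Fiedler value lambda_2 = 2 is strictly positive, so the graph is connected. The eigenvalues sum to 20, which equals trace(L) = 2|E|.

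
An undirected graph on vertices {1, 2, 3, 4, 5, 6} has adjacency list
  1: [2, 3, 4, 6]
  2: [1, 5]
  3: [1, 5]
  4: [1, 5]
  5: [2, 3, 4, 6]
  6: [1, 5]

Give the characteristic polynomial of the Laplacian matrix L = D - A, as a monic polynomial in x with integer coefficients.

With the vertex order [1, 2, 3, 4, 5, 6], the degrees are [4, 2, 2, 2, 4, 2], giving D = diag(4, 2, 2, 2, 4, 2) and L = D - A. L has integer entries, so p(x) = det(xI - L) has integer coefficients. Expanding the determinant yields x^6 - 16x^5 + 96x^4 - 272x^3 + 368x^2 - 192x. Since p(0) = det(-L) = 0, x divides p(x).

x^6 - 16x^5 + 96x^4 - 272x^3 + 368x^2 - 192x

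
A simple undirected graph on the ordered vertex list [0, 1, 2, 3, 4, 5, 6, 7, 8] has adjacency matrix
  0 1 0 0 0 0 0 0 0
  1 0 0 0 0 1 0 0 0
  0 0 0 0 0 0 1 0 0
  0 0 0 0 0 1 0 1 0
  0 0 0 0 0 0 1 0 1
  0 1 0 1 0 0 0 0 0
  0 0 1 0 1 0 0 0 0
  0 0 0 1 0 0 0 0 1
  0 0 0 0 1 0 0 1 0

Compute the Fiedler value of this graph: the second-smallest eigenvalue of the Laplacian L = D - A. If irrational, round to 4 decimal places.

0.1206

With the vertex order [0, 1, 2, 3, 4, 5, 6, 7, 8], the degrees are [1, 2, 1, 2, 2, 2, 2, 2, 2], giving D = diag(1, 2, 1, 2, 2, 2, 2, 2, 2) and L = D - A. The smallest Laplacian eigenvalue is always 0. The next one, lambda_2 = 0.1206, measures how hard the graph is to disconnect: larger values mean better connectivity. The largest eigenvalue, 3.8794, is at most the vertex count 9.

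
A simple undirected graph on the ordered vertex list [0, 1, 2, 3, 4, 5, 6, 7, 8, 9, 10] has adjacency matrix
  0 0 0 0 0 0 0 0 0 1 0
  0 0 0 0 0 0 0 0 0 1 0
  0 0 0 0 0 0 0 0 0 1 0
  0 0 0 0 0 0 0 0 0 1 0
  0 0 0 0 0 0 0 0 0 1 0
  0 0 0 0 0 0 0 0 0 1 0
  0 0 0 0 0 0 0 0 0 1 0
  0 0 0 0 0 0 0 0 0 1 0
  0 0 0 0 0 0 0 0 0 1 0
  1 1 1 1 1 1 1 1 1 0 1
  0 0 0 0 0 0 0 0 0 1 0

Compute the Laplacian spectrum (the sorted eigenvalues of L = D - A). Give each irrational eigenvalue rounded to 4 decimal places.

[0, 1, 1, 1, 1, 1, 1, 1, 1, 1, 11]

With the vertex order [0, 1, 2, 3, 4, 5, 6, 7, 8, 9, 10], the degrees are [1, 1, 1, 1, 1, 1, 1, 1, 1, 10, 1], giving D = diag(1, 1, 1, 1, 1, 1, 1, 1, 1, 10, 1) and L = D - A. The multiplicity of 0 as a Laplacian eigenvalue equals the number of connected components.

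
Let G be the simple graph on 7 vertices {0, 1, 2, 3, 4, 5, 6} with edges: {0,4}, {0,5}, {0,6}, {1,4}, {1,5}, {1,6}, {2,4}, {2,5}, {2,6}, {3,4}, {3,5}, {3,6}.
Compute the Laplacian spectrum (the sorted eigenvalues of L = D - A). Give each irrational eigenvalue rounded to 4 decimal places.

With the vertex order [0, 1, 2, 3, 4, 5, 6], the degrees are [3, 3, 3, 3, 4, 4, 4], giving D = diag(3, 3, 3, 3, 4, 4, 4) and L = D - A. Diagonalising L (or applying a numerical eigensolver to the 7x7 matrix) gives the spectrum above.

[0, 3, 3, 3, 4, 4, 7]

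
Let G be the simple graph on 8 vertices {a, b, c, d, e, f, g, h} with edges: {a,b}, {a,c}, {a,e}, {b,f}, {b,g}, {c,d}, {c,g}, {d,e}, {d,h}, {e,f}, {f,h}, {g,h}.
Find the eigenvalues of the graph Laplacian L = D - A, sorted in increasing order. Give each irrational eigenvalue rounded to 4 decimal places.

Reading degrees in the order [a, b, c, d, e, f, g, h] gives [3, 3, 3, 3, 3, 3, 3, 3]; set D = diag(3, 3, 3, 3, 3, 3, 3, 3) and form L = D - A. L is symmetric positive semidefinite, so every eigenvalue is real and nonnegative. There is one zero in the spectrum, matching the 1 component. The largest eigenvalue, 6, is at most the vertex count 8.

[0, 2, 2, 2, 4, 4, 4, 6]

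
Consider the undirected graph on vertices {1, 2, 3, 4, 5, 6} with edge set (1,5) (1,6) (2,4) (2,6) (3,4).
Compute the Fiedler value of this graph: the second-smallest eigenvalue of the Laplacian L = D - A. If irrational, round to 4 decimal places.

Each diagonal entry of L is the vertex degree and each off-diagonal entry is -1 where an edge is present, 0 otherwise; in the order [1, 2, 3, 4, 5, 6] the diagonal is [2, 2, 1, 2, 1, 2]. The sorted Laplacian eigenvalues are [0, 0.2679, 1, 2, 3, 3.7321]; the algebraic connectivity is the second entry, 0.2679. By the matrix-tree theorem the graph has (1/6) * product of the nonzero eigenvalues = 1 spanning tree.

0.2679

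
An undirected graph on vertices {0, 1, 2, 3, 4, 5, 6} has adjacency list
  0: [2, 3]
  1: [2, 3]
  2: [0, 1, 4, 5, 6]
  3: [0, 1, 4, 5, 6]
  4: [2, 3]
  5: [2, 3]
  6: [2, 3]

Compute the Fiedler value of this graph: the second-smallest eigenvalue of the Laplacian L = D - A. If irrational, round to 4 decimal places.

2

Each diagonal entry of L is the vertex degree and each off-diagonal entry is -1 where an edge is present, 0 otherwise; in the order [0, 1, 2, 3, 4, 5, 6] the diagonal is [2, 2, 5, 5, 2, 2, 2]. The smallest Laplacian eigenvalue is always 0. The next one, lambda_2 = 2, measures how hard the graph is to disconnect: larger values mean better connectivity. The eigenvalues sum to 20, which equals trace(L) = 2|E|. There is one zero in the spectrum, matching the 1 component.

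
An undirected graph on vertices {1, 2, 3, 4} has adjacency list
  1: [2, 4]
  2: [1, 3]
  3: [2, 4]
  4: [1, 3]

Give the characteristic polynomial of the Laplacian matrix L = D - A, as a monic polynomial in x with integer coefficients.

Each diagonal entry of L is the vertex degree and each off-diagonal entry is -1 where an edge is present, 0 otherwise; in the order [1, 2, 3, 4] the diagonal is [2, 2, 2, 2]. Computing det(xI - L) by cofactor expansion (or equivalently via sum-over-permutations) gives x^4 - 8x^3 + 20x^2 - 16x. The constant term is 0 because L is singular (the all-ones vector lies in its kernel). The eigenvalues sum to 8, which equals trace(L) = 2|E|. By the matrix-tree theorem the graph has (1/4) * product of the nonzero eigenvalues = 4 spanning trees.

x^4 - 8x^3 + 20x^2 - 16x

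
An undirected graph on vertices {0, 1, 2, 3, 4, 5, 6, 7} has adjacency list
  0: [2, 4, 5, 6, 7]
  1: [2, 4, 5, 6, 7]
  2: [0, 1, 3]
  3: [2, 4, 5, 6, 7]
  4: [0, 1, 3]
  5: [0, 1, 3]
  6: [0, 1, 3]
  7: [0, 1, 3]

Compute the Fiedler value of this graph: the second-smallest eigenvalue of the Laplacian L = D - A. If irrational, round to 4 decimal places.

Each diagonal entry of L is the vertex degree and each off-diagonal entry is -1 where an edge is present, 0 otherwise; in the order [0, 1, 2, 3, 4, 5, 6, 7] the diagonal is [5, 5, 3, 5, 3, 3, 3, 3]. The sorted Laplacian eigenvalues are [0, 3, 3, 3, 3, 5, 5, 8]; the algebraic connectivity is the second entry, 3. The eigenvalues sum to 30, which equals trace(L) = 2|E|. By the matrix-tree theorem the graph has (1/8) * product of the nonzero eigenvalues = 2025 spanning trees.

3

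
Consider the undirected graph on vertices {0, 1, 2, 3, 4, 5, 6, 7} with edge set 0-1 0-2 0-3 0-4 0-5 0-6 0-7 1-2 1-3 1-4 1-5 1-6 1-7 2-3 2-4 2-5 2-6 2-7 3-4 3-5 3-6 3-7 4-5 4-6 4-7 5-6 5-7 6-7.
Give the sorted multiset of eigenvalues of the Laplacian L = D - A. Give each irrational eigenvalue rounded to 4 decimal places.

With the vertex order [0, 1, 2, 3, 4, 5, 6, 7], the degrees are [7, 7, 7, 7, 7, 7, 7, 7], giving D = diag(7, 7, 7, 7, 7, 7, 7, 7) and L = D - A. L is symmetric positive semidefinite, so every eigenvalue is real and nonnegative. The single zero eigenvalue shows the graph is connected. By the matrix-tree theorem the graph has (1/8) * product of the nonzero eigenvalues = 262144 spanning trees. The eigenvalues sum to 56, which equals trace(L) = 2|E|.

[0, 8, 8, 8, 8, 8, 8, 8]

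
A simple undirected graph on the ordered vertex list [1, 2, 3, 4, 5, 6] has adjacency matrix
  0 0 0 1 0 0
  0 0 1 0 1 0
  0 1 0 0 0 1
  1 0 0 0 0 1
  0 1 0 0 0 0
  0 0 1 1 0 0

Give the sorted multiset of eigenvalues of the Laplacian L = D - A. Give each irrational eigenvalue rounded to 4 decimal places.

Reading degrees in the order [1, 2, 3, 4, 5, 6] gives [1, 2, 2, 2, 1, 2]; set D = diag(1, 2, 2, 2, 1, 2) and form L = D - A. Since every row of L sums to 0, the all-ones vector is in the kernel and 0 is an eigenvalue.

[0, 0.2679, 1, 2, 3, 3.7321]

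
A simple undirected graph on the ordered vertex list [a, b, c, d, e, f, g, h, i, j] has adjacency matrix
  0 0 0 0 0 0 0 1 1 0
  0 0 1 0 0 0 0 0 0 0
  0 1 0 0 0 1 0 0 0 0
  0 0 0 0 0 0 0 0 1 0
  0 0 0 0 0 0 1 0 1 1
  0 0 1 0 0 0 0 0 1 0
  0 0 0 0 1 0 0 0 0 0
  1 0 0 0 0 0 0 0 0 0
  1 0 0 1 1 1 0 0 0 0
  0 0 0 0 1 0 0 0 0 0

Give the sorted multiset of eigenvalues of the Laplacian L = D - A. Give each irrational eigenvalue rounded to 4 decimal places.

[0, 0.2207, 0.3298, 0.7073, 1, 1.4285, 2.3268, 3.0917, 3.5074, 5.3876]

Reading degrees in the order [a, b, c, d, e, f, g, h, i, j] gives [2, 1, 2, 1, 3, 2, 1, 1, 4, 1]; set D = diag(2, 1, 2, 1, 3, 2, 1, 1, 4, 1) and form L = D - A. L is symmetric positive semidefinite, so every eigenvalue is real and nonnegative.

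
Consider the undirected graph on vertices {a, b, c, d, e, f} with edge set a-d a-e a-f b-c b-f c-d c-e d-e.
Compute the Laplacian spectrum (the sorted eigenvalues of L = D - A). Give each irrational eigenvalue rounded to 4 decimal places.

With the vertex order [a, b, c, d, e, f], the degrees are [3, 2, 3, 3, 3, 2], giving D = diag(3, 2, 3, 3, 3, 2) and L = D - A. The multiplicity of 0 as a Laplacian eigenvalue equals the number of connected components.

[0, 1.2679, 2, 4, 4, 4.7321]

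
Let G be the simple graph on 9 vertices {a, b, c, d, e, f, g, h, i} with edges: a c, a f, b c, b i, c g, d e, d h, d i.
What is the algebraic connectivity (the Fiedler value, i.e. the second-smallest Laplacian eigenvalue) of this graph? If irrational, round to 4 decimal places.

0.1538

Each diagonal entry of L is the vertex degree and each off-diagonal entry is -1 where an edge is present, 0 otherwise; in the order [a, b, c, d, e, f, g, h, i] the diagonal is [2, 2, 3, 3, 1, 1, 1, 1, 2]. Computing the eigenvalues of L and sorting gives [0, 0.1538, 0.5764, 1, 1, 2.1128, 2.6757, 4.0748, 4.4065]. The Fiedler value lambda_2 = 0.1538 is strictly positive, so the graph is connected. By the matrix-tree theorem the graph has (1/9) * product of the nonzero eigenvalues = 1 spanning tree. The largest eigenvalue, 4.4065, is at most the vertex count 9.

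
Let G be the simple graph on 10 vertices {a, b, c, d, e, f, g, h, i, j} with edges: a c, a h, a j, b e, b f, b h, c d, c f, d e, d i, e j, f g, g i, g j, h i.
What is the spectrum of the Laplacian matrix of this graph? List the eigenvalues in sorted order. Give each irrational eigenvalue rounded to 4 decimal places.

Each diagonal entry of L is the vertex degree and each off-diagonal entry is -1 where an edge is present, 0 otherwise; in the order [a, b, c, d, e, f, g, h, i, j] the diagonal is [3, 3, 3, 3, 3, 3, 3, 3, 3, 3]. Diagonalising L (or applying a numerical eigensolver to the 10x10 matrix) gives the spectrum above. The largest eigenvalue, 5, is at most the vertex count 10.

[0, 2, 2, 2, 2, 2, 5, 5, 5, 5]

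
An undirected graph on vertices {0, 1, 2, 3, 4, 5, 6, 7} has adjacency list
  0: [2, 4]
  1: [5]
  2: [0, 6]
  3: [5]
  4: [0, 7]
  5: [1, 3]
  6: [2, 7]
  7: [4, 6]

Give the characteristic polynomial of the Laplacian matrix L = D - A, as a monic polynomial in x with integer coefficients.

With the vertex order [0, 1, 2, 3, 4, 5, 6, 7], the degrees are [2, 1, 2, 1, 2, 2, 2, 2], giving D = diag(2, 1, 2, 1, 2, 2, 2, 2) and L = D - A. L has integer entries, so p(x) = det(xI - L) has integer coefficients. Expanding the determinant yields x^8 - 14x^7 + 78x^6 - 220x^5 + 330x^4 - 250x^3 + 75x^2. The constant term is 0 because L is singular (the all-ones vector lies in its kernel). There are 2 zeros in the spectrum, matching the 2 components.

x^8 - 14x^7 + 78x^6 - 220x^5 + 330x^4 - 250x^3 + 75x^2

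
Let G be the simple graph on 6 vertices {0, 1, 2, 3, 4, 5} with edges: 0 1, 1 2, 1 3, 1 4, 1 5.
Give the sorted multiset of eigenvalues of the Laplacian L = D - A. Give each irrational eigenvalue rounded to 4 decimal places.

With the vertex order [0, 1, 2, 3, 4, 5], the degrees are [1, 5, 1, 1, 1, 1], giving D = diag(1, 5, 1, 1, 1, 1) and L = D - A. The multiplicity of 0 as a Laplacian eigenvalue equals the number of connected components. The single zero eigenvalue shows the graph is connected.

[0, 1, 1, 1, 1, 6]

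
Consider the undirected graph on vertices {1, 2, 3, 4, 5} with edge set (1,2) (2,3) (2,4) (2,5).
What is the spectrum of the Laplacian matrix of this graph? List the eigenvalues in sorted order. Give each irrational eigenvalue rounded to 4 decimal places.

With the vertex order [1, 2, 3, 4, 5], the degrees are [1, 4, 1, 1, 1], giving D = diag(1, 4, 1, 1, 1) and L = D - A. The multiplicity of 0 as a Laplacian eigenvalue equals the number of connected components. The single zero eigenvalue shows the graph is connected. By the matrix-tree theorem the graph has (1/5) * product of the nonzero eigenvalues = 1 spanning tree.

[0, 1, 1, 1, 5]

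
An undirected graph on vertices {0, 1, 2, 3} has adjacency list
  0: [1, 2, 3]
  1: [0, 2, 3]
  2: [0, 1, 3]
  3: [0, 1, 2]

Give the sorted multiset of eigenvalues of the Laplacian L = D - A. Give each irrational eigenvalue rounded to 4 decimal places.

[0, 4, 4, 4]

Each diagonal entry of L is the vertex degree and each off-diagonal entry is -1 where an edge is present, 0 otherwise; in the order [0, 1, 2, 3] the diagonal is [3, 3, 3, 3]. The multiplicity of 0 as a Laplacian eigenvalue equals the number of connected components. The single zero eigenvalue shows the graph is connected. The largest eigenvalue, 4, is at most the vertex count 4.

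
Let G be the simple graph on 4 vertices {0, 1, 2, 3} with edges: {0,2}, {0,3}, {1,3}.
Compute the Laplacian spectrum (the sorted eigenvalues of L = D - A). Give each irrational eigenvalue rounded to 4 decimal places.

Each diagonal entry of L is the vertex degree and each off-diagonal entry is -1 where an edge is present, 0 otherwise; in the order [0, 1, 2, 3] the diagonal is [2, 1, 1, 2]. L is symmetric positive semidefinite, so every eigenvalue is real and nonnegative. The eigenvalues sum to 6, which equals trace(L) = 2|E|.

[0, 0.5858, 2, 3.4142]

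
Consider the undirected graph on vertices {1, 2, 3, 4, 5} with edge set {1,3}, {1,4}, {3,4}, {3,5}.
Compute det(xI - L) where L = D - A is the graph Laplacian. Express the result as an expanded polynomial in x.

x^5 - 8x^4 + 19x^3 - 12x^2

Reading degrees in the order [1, 2, 3, 4, 5] gives [2, 0, 3, 2, 1]; set D = diag(2, 0, 3, 2, 1) and form L = D - A. The eigenvalues of L are [0, 0, 1, 3, 4]; the characteristic polynomial is the product of (x - lambda_i), which multiplies out to x^5 - 8x^4 + 19x^3 - 12x^2. The constant term is 0 because L is singular (the all-ones vector lies in its kernel).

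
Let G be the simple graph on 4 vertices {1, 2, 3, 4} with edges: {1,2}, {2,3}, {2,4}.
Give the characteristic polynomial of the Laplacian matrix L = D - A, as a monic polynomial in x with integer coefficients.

x^4 - 6x^3 + 9x^2 - 4x

With the vertex order [1, 2, 3, 4], the degrees are [1, 3, 1, 1], giving D = diag(1, 3, 1, 1) and L = D - A. The eigenvalues of L are [0, 1, 1, 4]; the characteristic polynomial is the product of (x - lambda_i), which multiplies out to x^4 - 6x^3 + 9x^2 - 4x. The coefficient of x^3 equals -trace(L) = -6, matching the sum of degrees. The eigenvalues sum to 6, which equals trace(L) = 2|E|.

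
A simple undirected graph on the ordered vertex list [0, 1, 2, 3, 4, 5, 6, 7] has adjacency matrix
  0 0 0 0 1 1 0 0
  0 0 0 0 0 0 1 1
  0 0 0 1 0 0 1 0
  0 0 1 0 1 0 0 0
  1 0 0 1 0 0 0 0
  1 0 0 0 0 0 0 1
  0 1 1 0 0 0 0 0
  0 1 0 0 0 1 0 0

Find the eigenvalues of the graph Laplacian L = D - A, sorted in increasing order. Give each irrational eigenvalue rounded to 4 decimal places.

Reading degrees in the order [0, 1, 2, 3, 4, 5, 6, 7] gives [2, 2, 2, 2, 2, 2, 2, 2]; set D = diag(2, 2, 2, 2, 2, 2, 2, 2) and form L = D - A. Diagonalising L (or applying a numerical eigensolver to the 8x8 matrix) gives the spectrum above. The largest eigenvalue, 4, is at most the vertex count 8.

[0, 0.5858, 0.5858, 2, 2, 3.4142, 3.4142, 4]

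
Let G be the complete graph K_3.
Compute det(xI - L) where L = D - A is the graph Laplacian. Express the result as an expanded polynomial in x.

x^3 - 6x^2 + 9x

The graph has 3 vertices and degree multiset [2, 2, 2]; D is the diagonal matrix of degrees and L = D - A. L has integer entries, so p(x) = det(xI - L) has integer coefficients. Expanding the determinant yields x^3 - 6x^2 + 9x. The constant term is 0 because L is singular (the all-ones vector lies in its kernel).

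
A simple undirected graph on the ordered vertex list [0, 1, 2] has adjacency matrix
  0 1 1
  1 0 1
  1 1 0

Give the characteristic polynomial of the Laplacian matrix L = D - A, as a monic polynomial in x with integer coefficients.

x^3 - 6x^2 + 9x

Reading degrees in the order [0, 1, 2] gives [2, 2, 2]; set D = diag(2, 2, 2) and form L = D - A. Computing det(xI - L) by cofactor expansion (or equivalently via sum-over-permutations) gives x^3 - 6x^2 + 9x. Since p(0) = det(-L) = 0, x divides p(x). There is one zero in the spectrum, matching the 1 component. By the matrix-tree theorem the graph has (1/3) * product of the nonzero eigenvalues = 3 spanning trees.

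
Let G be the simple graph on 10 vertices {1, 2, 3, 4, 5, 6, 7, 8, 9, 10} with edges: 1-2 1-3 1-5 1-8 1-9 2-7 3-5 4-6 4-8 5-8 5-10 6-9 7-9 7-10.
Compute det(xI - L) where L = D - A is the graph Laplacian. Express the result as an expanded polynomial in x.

x^10 - 28x^9 + 334x^8 - 2222x^7 + 9061x^6 - 23422x^5 + 38268x^4 - 37994x^3 + 20732x^2 - 4720x

Each diagonal entry of L is the vertex degree and each off-diagonal entry is -1 where an edge is present, 0 otherwise; in the order [1, 2, 3, 4, 5, 6, 7, 8, 9, 10] the diagonal is [5, 2, 2, 2, 4, 2, 3, 3, 3, 2]. L has integer entries, so p(x) = det(xI - L) has integer coefficients. Expanding the determinant yields x^10 - 28x^9 + 334x^8 - 2222x^7 + 9061x^6 - 23422x^5 + 38268x^4 - 37994x^3 + 20732x^2 - 4720x. Since p(0) = det(-L) = 0, x divides p(x). The largest eigenvalue, 6.3251, is at most the vertex count 10.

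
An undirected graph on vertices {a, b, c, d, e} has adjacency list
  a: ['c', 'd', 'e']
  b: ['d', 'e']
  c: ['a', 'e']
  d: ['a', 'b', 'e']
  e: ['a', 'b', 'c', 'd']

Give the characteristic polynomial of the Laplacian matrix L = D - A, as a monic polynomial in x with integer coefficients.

With the vertex order [a, b, c, d, e], the degrees are [3, 2, 2, 3, 4], giving D = diag(3, 2, 2, 3, 4) and L = D - A. Computing det(xI - L) by cofactor expansion (or equivalently via sum-over-permutations) gives x^5 - 14x^4 + 70x^3 - 146x^2 + 105x. The coefficient of x^4 equals -trace(L) = -14, matching the sum of degrees.

x^5 - 14x^4 + 70x^3 - 146x^2 + 105x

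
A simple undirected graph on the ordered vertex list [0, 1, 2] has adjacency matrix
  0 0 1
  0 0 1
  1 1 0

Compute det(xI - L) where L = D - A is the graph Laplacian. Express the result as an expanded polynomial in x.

Each diagonal entry of L is the vertex degree and each off-diagonal entry is -1 where an edge is present, 0 otherwise; in the order [0, 1, 2] the diagonal is [1, 1, 2]. Computing det(xI - L) by cofactor expansion (or equivalently via sum-over-permutations) gives x^3 - 4x^2 + 3x. The coefficient of x^2 equals -trace(L) = -4, matching the sum of degrees. The eigenvalues sum to 4, which equals trace(L) = 2|E|.

x^3 - 4x^2 + 3x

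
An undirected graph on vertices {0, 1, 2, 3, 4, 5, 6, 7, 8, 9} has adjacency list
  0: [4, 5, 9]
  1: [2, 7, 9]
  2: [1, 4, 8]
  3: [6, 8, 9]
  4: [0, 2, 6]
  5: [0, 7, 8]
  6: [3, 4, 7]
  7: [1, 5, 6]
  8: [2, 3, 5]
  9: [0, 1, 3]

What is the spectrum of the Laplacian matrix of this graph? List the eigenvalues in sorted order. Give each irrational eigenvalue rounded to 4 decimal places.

[0, 2, 2, 2, 2, 2, 5, 5, 5, 5]

Reading degrees in the order [0, 1, 2, 3, 4, 5, 6, 7, 8, 9] gives [3, 3, 3, 3, 3, 3, 3, 3, 3, 3]; set D = diag(3, 3, 3, 3, 3, 3, 3, 3, 3, 3) and form L = D - A. L is symmetric positive semidefinite, so every eigenvalue is real and nonnegative. The single zero eigenvalue shows the graph is connected. The eigenvalues sum to 30, which equals trace(L) = 2|E|.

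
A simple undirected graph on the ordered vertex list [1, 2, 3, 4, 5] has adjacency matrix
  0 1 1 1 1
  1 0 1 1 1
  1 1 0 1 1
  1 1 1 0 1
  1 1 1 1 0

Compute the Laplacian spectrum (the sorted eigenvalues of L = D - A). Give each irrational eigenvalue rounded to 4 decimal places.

[0, 5, 5, 5, 5]

With the vertex order [1, 2, 3, 4, 5], the degrees are [4, 4, 4, 4, 4], giving D = diag(4, 4, 4, 4, 4) and L = D - A. L is symmetric positive semidefinite, so every eigenvalue is real and nonnegative. By the matrix-tree theorem the graph has (1/5) * product of the nonzero eigenvalues = 125 spanning trees.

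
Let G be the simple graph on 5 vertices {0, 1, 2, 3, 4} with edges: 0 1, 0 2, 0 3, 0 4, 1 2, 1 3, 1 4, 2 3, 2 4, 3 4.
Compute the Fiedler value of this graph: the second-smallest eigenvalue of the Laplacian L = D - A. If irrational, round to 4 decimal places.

5

Each diagonal entry of L is the vertex degree and each off-diagonal entry is -1 where an edge is present, 0 otherwise; in the order [0, 1, 2, 3, 4] the diagonal is [4, 4, 4, 4, 4]. Computing the eigenvalues of L and sorting gives [0, 5, 5, 5, 5]. The Fiedler value lambda_2 = 5 is strictly positive, so the graph is connected.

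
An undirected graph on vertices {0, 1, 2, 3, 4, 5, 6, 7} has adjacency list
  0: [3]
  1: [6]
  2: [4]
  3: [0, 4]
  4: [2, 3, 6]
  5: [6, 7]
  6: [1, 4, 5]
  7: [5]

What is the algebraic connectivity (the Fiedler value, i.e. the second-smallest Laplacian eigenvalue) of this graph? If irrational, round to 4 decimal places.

With the vertex order [0, 1, 2, 3, 4, 5, 6, 7], the degrees are [1, 1, 1, 2, 3, 2, 3, 1], giving D = diag(1, 1, 1, 2, 3, 2, 3, 1) and L = D - A. The smallest Laplacian eigenvalue is always 0. The next one, lambda_2 = 0.2509, measures how hard the graph is to disconnect: larger values mean better connectivity.

0.2509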